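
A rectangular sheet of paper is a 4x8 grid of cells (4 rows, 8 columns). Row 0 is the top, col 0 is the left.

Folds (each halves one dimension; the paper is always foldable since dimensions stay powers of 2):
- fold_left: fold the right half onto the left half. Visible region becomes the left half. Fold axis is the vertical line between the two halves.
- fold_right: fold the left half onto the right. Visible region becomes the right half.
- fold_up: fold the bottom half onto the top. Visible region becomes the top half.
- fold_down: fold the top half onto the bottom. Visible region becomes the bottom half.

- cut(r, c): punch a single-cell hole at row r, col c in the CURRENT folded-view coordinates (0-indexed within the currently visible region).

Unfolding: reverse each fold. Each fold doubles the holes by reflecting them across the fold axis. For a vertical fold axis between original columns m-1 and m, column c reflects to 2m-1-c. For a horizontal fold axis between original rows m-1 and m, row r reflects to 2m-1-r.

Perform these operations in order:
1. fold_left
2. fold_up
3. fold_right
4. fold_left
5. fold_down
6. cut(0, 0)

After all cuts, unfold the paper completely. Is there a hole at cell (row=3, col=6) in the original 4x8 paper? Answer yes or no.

Answer: yes

Derivation:
Op 1 fold_left: fold axis v@4; visible region now rows[0,4) x cols[0,4) = 4x4
Op 2 fold_up: fold axis h@2; visible region now rows[0,2) x cols[0,4) = 2x4
Op 3 fold_right: fold axis v@2; visible region now rows[0,2) x cols[2,4) = 2x2
Op 4 fold_left: fold axis v@3; visible region now rows[0,2) x cols[2,3) = 2x1
Op 5 fold_down: fold axis h@1; visible region now rows[1,2) x cols[2,3) = 1x1
Op 6 cut(0, 0): punch at orig (1,2); cuts so far [(1, 2)]; region rows[1,2) x cols[2,3) = 1x1
Unfold 1 (reflect across h@1): 2 holes -> [(0, 2), (1, 2)]
Unfold 2 (reflect across v@3): 4 holes -> [(0, 2), (0, 3), (1, 2), (1, 3)]
Unfold 3 (reflect across v@2): 8 holes -> [(0, 0), (0, 1), (0, 2), (0, 3), (1, 0), (1, 1), (1, 2), (1, 3)]
Unfold 4 (reflect across h@2): 16 holes -> [(0, 0), (0, 1), (0, 2), (0, 3), (1, 0), (1, 1), (1, 2), (1, 3), (2, 0), (2, 1), (2, 2), (2, 3), (3, 0), (3, 1), (3, 2), (3, 3)]
Unfold 5 (reflect across v@4): 32 holes -> [(0, 0), (0, 1), (0, 2), (0, 3), (0, 4), (0, 5), (0, 6), (0, 7), (1, 0), (1, 1), (1, 2), (1, 3), (1, 4), (1, 5), (1, 6), (1, 7), (2, 0), (2, 1), (2, 2), (2, 3), (2, 4), (2, 5), (2, 6), (2, 7), (3, 0), (3, 1), (3, 2), (3, 3), (3, 4), (3, 5), (3, 6), (3, 7)]
Holes: [(0, 0), (0, 1), (0, 2), (0, 3), (0, 4), (0, 5), (0, 6), (0, 7), (1, 0), (1, 1), (1, 2), (1, 3), (1, 4), (1, 5), (1, 6), (1, 7), (2, 0), (2, 1), (2, 2), (2, 3), (2, 4), (2, 5), (2, 6), (2, 7), (3, 0), (3, 1), (3, 2), (3, 3), (3, 4), (3, 5), (3, 6), (3, 7)]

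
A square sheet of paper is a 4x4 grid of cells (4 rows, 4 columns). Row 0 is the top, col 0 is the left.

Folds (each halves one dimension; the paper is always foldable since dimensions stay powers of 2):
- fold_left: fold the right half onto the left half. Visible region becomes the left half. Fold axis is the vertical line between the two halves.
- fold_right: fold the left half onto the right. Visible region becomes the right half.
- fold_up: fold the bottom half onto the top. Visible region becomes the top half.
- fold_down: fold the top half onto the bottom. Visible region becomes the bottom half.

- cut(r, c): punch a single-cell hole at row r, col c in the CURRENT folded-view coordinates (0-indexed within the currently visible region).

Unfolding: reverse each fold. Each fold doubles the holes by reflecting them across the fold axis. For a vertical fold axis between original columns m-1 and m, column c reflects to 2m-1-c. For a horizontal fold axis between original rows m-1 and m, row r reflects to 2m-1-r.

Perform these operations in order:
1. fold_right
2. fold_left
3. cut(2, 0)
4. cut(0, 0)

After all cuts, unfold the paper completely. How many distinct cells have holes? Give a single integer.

Answer: 8

Derivation:
Op 1 fold_right: fold axis v@2; visible region now rows[0,4) x cols[2,4) = 4x2
Op 2 fold_left: fold axis v@3; visible region now rows[0,4) x cols[2,3) = 4x1
Op 3 cut(2, 0): punch at orig (2,2); cuts so far [(2, 2)]; region rows[0,4) x cols[2,3) = 4x1
Op 4 cut(0, 0): punch at orig (0,2); cuts so far [(0, 2), (2, 2)]; region rows[0,4) x cols[2,3) = 4x1
Unfold 1 (reflect across v@3): 4 holes -> [(0, 2), (0, 3), (2, 2), (2, 3)]
Unfold 2 (reflect across v@2): 8 holes -> [(0, 0), (0, 1), (0, 2), (0, 3), (2, 0), (2, 1), (2, 2), (2, 3)]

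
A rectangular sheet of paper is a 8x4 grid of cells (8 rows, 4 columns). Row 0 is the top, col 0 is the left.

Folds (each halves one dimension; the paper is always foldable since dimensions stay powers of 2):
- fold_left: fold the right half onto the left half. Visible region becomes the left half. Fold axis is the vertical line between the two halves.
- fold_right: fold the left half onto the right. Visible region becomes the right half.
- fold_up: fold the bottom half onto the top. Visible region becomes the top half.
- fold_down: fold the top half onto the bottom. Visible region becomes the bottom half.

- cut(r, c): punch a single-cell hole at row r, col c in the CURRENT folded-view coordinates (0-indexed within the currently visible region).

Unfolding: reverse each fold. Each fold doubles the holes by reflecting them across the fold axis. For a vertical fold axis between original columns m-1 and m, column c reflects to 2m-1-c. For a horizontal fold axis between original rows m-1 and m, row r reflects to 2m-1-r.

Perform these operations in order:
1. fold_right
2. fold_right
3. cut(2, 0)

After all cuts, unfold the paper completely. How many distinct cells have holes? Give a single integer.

Answer: 4

Derivation:
Op 1 fold_right: fold axis v@2; visible region now rows[0,8) x cols[2,4) = 8x2
Op 2 fold_right: fold axis v@3; visible region now rows[0,8) x cols[3,4) = 8x1
Op 3 cut(2, 0): punch at orig (2,3); cuts so far [(2, 3)]; region rows[0,8) x cols[3,4) = 8x1
Unfold 1 (reflect across v@3): 2 holes -> [(2, 2), (2, 3)]
Unfold 2 (reflect across v@2): 4 holes -> [(2, 0), (2, 1), (2, 2), (2, 3)]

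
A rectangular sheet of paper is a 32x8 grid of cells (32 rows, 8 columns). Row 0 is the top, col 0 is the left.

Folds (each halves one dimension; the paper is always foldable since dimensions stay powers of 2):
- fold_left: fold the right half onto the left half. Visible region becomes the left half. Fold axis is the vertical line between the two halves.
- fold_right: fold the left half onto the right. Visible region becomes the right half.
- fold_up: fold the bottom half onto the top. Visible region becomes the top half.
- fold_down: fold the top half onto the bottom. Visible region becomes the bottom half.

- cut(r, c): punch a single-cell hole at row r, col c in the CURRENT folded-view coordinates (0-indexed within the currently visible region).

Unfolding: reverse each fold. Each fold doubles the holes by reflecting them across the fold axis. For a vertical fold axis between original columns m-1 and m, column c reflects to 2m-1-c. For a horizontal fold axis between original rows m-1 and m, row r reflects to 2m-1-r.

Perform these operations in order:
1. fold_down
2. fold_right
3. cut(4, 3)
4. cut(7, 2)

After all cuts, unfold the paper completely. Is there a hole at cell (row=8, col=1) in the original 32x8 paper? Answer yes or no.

Answer: yes

Derivation:
Op 1 fold_down: fold axis h@16; visible region now rows[16,32) x cols[0,8) = 16x8
Op 2 fold_right: fold axis v@4; visible region now rows[16,32) x cols[4,8) = 16x4
Op 3 cut(4, 3): punch at orig (20,7); cuts so far [(20, 7)]; region rows[16,32) x cols[4,8) = 16x4
Op 4 cut(7, 2): punch at orig (23,6); cuts so far [(20, 7), (23, 6)]; region rows[16,32) x cols[4,8) = 16x4
Unfold 1 (reflect across v@4): 4 holes -> [(20, 0), (20, 7), (23, 1), (23, 6)]
Unfold 2 (reflect across h@16): 8 holes -> [(8, 1), (8, 6), (11, 0), (11, 7), (20, 0), (20, 7), (23, 1), (23, 6)]
Holes: [(8, 1), (8, 6), (11, 0), (11, 7), (20, 0), (20, 7), (23, 1), (23, 6)]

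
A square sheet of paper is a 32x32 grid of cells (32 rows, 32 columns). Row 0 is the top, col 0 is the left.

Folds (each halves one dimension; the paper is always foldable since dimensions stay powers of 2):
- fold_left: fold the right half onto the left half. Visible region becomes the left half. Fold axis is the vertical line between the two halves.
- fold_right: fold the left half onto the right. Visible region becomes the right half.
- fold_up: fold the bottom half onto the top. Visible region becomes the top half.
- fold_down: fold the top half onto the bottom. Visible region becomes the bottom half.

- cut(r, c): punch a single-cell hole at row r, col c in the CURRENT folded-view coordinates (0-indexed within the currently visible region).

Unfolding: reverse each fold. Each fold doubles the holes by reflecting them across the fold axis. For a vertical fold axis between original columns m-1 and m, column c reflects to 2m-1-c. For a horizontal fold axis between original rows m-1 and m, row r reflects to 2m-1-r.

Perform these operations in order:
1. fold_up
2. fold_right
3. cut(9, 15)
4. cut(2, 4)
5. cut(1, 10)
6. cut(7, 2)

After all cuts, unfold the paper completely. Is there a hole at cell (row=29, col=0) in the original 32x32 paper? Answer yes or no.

Op 1 fold_up: fold axis h@16; visible region now rows[0,16) x cols[0,32) = 16x32
Op 2 fold_right: fold axis v@16; visible region now rows[0,16) x cols[16,32) = 16x16
Op 3 cut(9, 15): punch at orig (9,31); cuts so far [(9, 31)]; region rows[0,16) x cols[16,32) = 16x16
Op 4 cut(2, 4): punch at orig (2,20); cuts so far [(2, 20), (9, 31)]; region rows[0,16) x cols[16,32) = 16x16
Op 5 cut(1, 10): punch at orig (1,26); cuts so far [(1, 26), (2, 20), (9, 31)]; region rows[0,16) x cols[16,32) = 16x16
Op 6 cut(7, 2): punch at orig (7,18); cuts so far [(1, 26), (2, 20), (7, 18), (9, 31)]; region rows[0,16) x cols[16,32) = 16x16
Unfold 1 (reflect across v@16): 8 holes -> [(1, 5), (1, 26), (2, 11), (2, 20), (7, 13), (7, 18), (9, 0), (9, 31)]
Unfold 2 (reflect across h@16): 16 holes -> [(1, 5), (1, 26), (2, 11), (2, 20), (7, 13), (7, 18), (9, 0), (9, 31), (22, 0), (22, 31), (24, 13), (24, 18), (29, 11), (29, 20), (30, 5), (30, 26)]
Holes: [(1, 5), (1, 26), (2, 11), (2, 20), (7, 13), (7, 18), (9, 0), (9, 31), (22, 0), (22, 31), (24, 13), (24, 18), (29, 11), (29, 20), (30, 5), (30, 26)]

Answer: no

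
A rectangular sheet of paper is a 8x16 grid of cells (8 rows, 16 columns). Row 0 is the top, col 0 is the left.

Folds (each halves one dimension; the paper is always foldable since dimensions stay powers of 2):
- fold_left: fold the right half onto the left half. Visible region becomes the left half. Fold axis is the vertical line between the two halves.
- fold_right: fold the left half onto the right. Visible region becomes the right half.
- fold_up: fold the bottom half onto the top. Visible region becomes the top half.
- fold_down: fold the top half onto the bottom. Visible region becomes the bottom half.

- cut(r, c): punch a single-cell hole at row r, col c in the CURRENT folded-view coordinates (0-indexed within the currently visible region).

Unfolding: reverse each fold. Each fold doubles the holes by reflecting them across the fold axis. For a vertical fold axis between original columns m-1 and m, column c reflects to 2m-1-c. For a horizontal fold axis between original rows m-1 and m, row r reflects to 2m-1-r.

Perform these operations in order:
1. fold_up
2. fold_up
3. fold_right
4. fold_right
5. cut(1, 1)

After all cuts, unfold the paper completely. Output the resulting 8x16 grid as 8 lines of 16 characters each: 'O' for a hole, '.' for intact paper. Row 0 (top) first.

Answer: ................
..O..O....O..O..
..O..O....O..O..
................
................
..O..O....O..O..
..O..O....O..O..
................

Derivation:
Op 1 fold_up: fold axis h@4; visible region now rows[0,4) x cols[0,16) = 4x16
Op 2 fold_up: fold axis h@2; visible region now rows[0,2) x cols[0,16) = 2x16
Op 3 fold_right: fold axis v@8; visible region now rows[0,2) x cols[8,16) = 2x8
Op 4 fold_right: fold axis v@12; visible region now rows[0,2) x cols[12,16) = 2x4
Op 5 cut(1, 1): punch at orig (1,13); cuts so far [(1, 13)]; region rows[0,2) x cols[12,16) = 2x4
Unfold 1 (reflect across v@12): 2 holes -> [(1, 10), (1, 13)]
Unfold 2 (reflect across v@8): 4 holes -> [(1, 2), (1, 5), (1, 10), (1, 13)]
Unfold 3 (reflect across h@2): 8 holes -> [(1, 2), (1, 5), (1, 10), (1, 13), (2, 2), (2, 5), (2, 10), (2, 13)]
Unfold 4 (reflect across h@4): 16 holes -> [(1, 2), (1, 5), (1, 10), (1, 13), (2, 2), (2, 5), (2, 10), (2, 13), (5, 2), (5, 5), (5, 10), (5, 13), (6, 2), (6, 5), (6, 10), (6, 13)]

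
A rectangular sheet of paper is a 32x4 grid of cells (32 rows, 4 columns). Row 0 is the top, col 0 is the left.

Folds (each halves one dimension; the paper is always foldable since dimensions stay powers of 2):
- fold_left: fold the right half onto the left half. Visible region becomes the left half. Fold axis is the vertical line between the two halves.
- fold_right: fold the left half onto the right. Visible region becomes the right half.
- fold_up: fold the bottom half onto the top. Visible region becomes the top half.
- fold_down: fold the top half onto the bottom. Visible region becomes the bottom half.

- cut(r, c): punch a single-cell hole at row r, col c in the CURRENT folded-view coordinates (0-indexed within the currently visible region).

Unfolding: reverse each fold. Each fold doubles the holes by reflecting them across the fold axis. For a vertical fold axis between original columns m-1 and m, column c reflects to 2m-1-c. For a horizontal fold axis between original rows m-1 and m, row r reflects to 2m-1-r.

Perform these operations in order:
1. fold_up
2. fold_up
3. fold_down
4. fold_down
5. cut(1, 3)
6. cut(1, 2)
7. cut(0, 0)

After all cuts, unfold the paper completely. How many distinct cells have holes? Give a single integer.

Answer: 48

Derivation:
Op 1 fold_up: fold axis h@16; visible region now rows[0,16) x cols[0,4) = 16x4
Op 2 fold_up: fold axis h@8; visible region now rows[0,8) x cols[0,4) = 8x4
Op 3 fold_down: fold axis h@4; visible region now rows[4,8) x cols[0,4) = 4x4
Op 4 fold_down: fold axis h@6; visible region now rows[6,8) x cols[0,4) = 2x4
Op 5 cut(1, 3): punch at orig (7,3); cuts so far [(7, 3)]; region rows[6,8) x cols[0,4) = 2x4
Op 6 cut(1, 2): punch at orig (7,2); cuts so far [(7, 2), (7, 3)]; region rows[6,8) x cols[0,4) = 2x4
Op 7 cut(0, 0): punch at orig (6,0); cuts so far [(6, 0), (7, 2), (7, 3)]; region rows[6,8) x cols[0,4) = 2x4
Unfold 1 (reflect across h@6): 6 holes -> [(4, 2), (4, 3), (5, 0), (6, 0), (7, 2), (7, 3)]
Unfold 2 (reflect across h@4): 12 holes -> [(0, 2), (0, 3), (1, 0), (2, 0), (3, 2), (3, 3), (4, 2), (4, 3), (5, 0), (6, 0), (7, 2), (7, 3)]
Unfold 3 (reflect across h@8): 24 holes -> [(0, 2), (0, 3), (1, 0), (2, 0), (3, 2), (3, 3), (4, 2), (4, 3), (5, 0), (6, 0), (7, 2), (7, 3), (8, 2), (8, 3), (9, 0), (10, 0), (11, 2), (11, 3), (12, 2), (12, 3), (13, 0), (14, 0), (15, 2), (15, 3)]
Unfold 4 (reflect across h@16): 48 holes -> [(0, 2), (0, 3), (1, 0), (2, 0), (3, 2), (3, 3), (4, 2), (4, 3), (5, 0), (6, 0), (7, 2), (7, 3), (8, 2), (8, 3), (9, 0), (10, 0), (11, 2), (11, 3), (12, 2), (12, 3), (13, 0), (14, 0), (15, 2), (15, 3), (16, 2), (16, 3), (17, 0), (18, 0), (19, 2), (19, 3), (20, 2), (20, 3), (21, 0), (22, 0), (23, 2), (23, 3), (24, 2), (24, 3), (25, 0), (26, 0), (27, 2), (27, 3), (28, 2), (28, 3), (29, 0), (30, 0), (31, 2), (31, 3)]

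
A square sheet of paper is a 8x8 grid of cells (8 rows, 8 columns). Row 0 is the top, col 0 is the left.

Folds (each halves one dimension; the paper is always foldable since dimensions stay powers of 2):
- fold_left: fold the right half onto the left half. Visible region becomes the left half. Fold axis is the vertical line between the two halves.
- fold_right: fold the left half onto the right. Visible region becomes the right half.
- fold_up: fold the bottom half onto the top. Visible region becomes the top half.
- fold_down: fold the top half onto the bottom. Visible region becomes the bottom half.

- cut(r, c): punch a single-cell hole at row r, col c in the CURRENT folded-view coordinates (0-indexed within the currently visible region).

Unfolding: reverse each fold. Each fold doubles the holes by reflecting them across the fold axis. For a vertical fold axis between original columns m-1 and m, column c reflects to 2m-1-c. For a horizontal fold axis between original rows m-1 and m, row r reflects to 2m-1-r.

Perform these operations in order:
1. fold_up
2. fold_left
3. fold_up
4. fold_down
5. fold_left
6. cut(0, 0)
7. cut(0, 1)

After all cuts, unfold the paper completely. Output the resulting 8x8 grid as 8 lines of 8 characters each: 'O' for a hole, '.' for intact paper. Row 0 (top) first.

Answer: OOOOOOOO
OOOOOOOO
OOOOOOOO
OOOOOOOO
OOOOOOOO
OOOOOOOO
OOOOOOOO
OOOOOOOO

Derivation:
Op 1 fold_up: fold axis h@4; visible region now rows[0,4) x cols[0,8) = 4x8
Op 2 fold_left: fold axis v@4; visible region now rows[0,4) x cols[0,4) = 4x4
Op 3 fold_up: fold axis h@2; visible region now rows[0,2) x cols[0,4) = 2x4
Op 4 fold_down: fold axis h@1; visible region now rows[1,2) x cols[0,4) = 1x4
Op 5 fold_left: fold axis v@2; visible region now rows[1,2) x cols[0,2) = 1x2
Op 6 cut(0, 0): punch at orig (1,0); cuts so far [(1, 0)]; region rows[1,2) x cols[0,2) = 1x2
Op 7 cut(0, 1): punch at orig (1,1); cuts so far [(1, 0), (1, 1)]; region rows[1,2) x cols[0,2) = 1x2
Unfold 1 (reflect across v@2): 4 holes -> [(1, 0), (1, 1), (1, 2), (1, 3)]
Unfold 2 (reflect across h@1): 8 holes -> [(0, 0), (0, 1), (0, 2), (0, 3), (1, 0), (1, 1), (1, 2), (1, 3)]
Unfold 3 (reflect across h@2): 16 holes -> [(0, 0), (0, 1), (0, 2), (0, 3), (1, 0), (1, 1), (1, 2), (1, 3), (2, 0), (2, 1), (2, 2), (2, 3), (3, 0), (3, 1), (3, 2), (3, 3)]
Unfold 4 (reflect across v@4): 32 holes -> [(0, 0), (0, 1), (0, 2), (0, 3), (0, 4), (0, 5), (0, 6), (0, 7), (1, 0), (1, 1), (1, 2), (1, 3), (1, 4), (1, 5), (1, 6), (1, 7), (2, 0), (2, 1), (2, 2), (2, 3), (2, 4), (2, 5), (2, 6), (2, 7), (3, 0), (3, 1), (3, 2), (3, 3), (3, 4), (3, 5), (3, 6), (3, 7)]
Unfold 5 (reflect across h@4): 64 holes -> [(0, 0), (0, 1), (0, 2), (0, 3), (0, 4), (0, 5), (0, 6), (0, 7), (1, 0), (1, 1), (1, 2), (1, 3), (1, 4), (1, 5), (1, 6), (1, 7), (2, 0), (2, 1), (2, 2), (2, 3), (2, 4), (2, 5), (2, 6), (2, 7), (3, 0), (3, 1), (3, 2), (3, 3), (3, 4), (3, 5), (3, 6), (3, 7), (4, 0), (4, 1), (4, 2), (4, 3), (4, 4), (4, 5), (4, 6), (4, 7), (5, 0), (5, 1), (5, 2), (5, 3), (5, 4), (5, 5), (5, 6), (5, 7), (6, 0), (6, 1), (6, 2), (6, 3), (6, 4), (6, 5), (6, 6), (6, 7), (7, 0), (7, 1), (7, 2), (7, 3), (7, 4), (7, 5), (7, 6), (7, 7)]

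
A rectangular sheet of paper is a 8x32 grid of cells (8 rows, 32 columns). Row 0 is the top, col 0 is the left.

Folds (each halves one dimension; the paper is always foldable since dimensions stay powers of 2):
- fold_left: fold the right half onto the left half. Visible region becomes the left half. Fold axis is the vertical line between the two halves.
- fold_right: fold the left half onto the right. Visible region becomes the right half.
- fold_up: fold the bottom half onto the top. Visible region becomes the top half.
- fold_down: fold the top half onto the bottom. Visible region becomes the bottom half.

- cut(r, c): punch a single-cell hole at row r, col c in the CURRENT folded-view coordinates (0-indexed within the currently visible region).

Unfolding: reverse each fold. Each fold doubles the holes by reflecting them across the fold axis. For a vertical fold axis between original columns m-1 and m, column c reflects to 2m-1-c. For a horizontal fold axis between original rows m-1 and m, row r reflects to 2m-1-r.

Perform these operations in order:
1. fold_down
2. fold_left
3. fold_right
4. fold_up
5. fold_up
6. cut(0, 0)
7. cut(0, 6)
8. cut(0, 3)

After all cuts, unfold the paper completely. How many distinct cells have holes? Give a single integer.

Op 1 fold_down: fold axis h@4; visible region now rows[4,8) x cols[0,32) = 4x32
Op 2 fold_left: fold axis v@16; visible region now rows[4,8) x cols[0,16) = 4x16
Op 3 fold_right: fold axis v@8; visible region now rows[4,8) x cols[8,16) = 4x8
Op 4 fold_up: fold axis h@6; visible region now rows[4,6) x cols[8,16) = 2x8
Op 5 fold_up: fold axis h@5; visible region now rows[4,5) x cols[8,16) = 1x8
Op 6 cut(0, 0): punch at orig (4,8); cuts so far [(4, 8)]; region rows[4,5) x cols[8,16) = 1x8
Op 7 cut(0, 6): punch at orig (4,14); cuts so far [(4, 8), (4, 14)]; region rows[4,5) x cols[8,16) = 1x8
Op 8 cut(0, 3): punch at orig (4,11); cuts so far [(4, 8), (4, 11), (4, 14)]; region rows[4,5) x cols[8,16) = 1x8
Unfold 1 (reflect across h@5): 6 holes -> [(4, 8), (4, 11), (4, 14), (5, 8), (5, 11), (5, 14)]
Unfold 2 (reflect across h@6): 12 holes -> [(4, 8), (4, 11), (4, 14), (5, 8), (5, 11), (5, 14), (6, 8), (6, 11), (6, 14), (7, 8), (7, 11), (7, 14)]
Unfold 3 (reflect across v@8): 24 holes -> [(4, 1), (4, 4), (4, 7), (4, 8), (4, 11), (4, 14), (5, 1), (5, 4), (5, 7), (5, 8), (5, 11), (5, 14), (6, 1), (6, 4), (6, 7), (6, 8), (6, 11), (6, 14), (7, 1), (7, 4), (7, 7), (7, 8), (7, 11), (7, 14)]
Unfold 4 (reflect across v@16): 48 holes -> [(4, 1), (4, 4), (4, 7), (4, 8), (4, 11), (4, 14), (4, 17), (4, 20), (4, 23), (4, 24), (4, 27), (4, 30), (5, 1), (5, 4), (5, 7), (5, 8), (5, 11), (5, 14), (5, 17), (5, 20), (5, 23), (5, 24), (5, 27), (5, 30), (6, 1), (6, 4), (6, 7), (6, 8), (6, 11), (6, 14), (6, 17), (6, 20), (6, 23), (6, 24), (6, 27), (6, 30), (7, 1), (7, 4), (7, 7), (7, 8), (7, 11), (7, 14), (7, 17), (7, 20), (7, 23), (7, 24), (7, 27), (7, 30)]
Unfold 5 (reflect across h@4): 96 holes -> [(0, 1), (0, 4), (0, 7), (0, 8), (0, 11), (0, 14), (0, 17), (0, 20), (0, 23), (0, 24), (0, 27), (0, 30), (1, 1), (1, 4), (1, 7), (1, 8), (1, 11), (1, 14), (1, 17), (1, 20), (1, 23), (1, 24), (1, 27), (1, 30), (2, 1), (2, 4), (2, 7), (2, 8), (2, 11), (2, 14), (2, 17), (2, 20), (2, 23), (2, 24), (2, 27), (2, 30), (3, 1), (3, 4), (3, 7), (3, 8), (3, 11), (3, 14), (3, 17), (3, 20), (3, 23), (3, 24), (3, 27), (3, 30), (4, 1), (4, 4), (4, 7), (4, 8), (4, 11), (4, 14), (4, 17), (4, 20), (4, 23), (4, 24), (4, 27), (4, 30), (5, 1), (5, 4), (5, 7), (5, 8), (5, 11), (5, 14), (5, 17), (5, 20), (5, 23), (5, 24), (5, 27), (5, 30), (6, 1), (6, 4), (6, 7), (6, 8), (6, 11), (6, 14), (6, 17), (6, 20), (6, 23), (6, 24), (6, 27), (6, 30), (7, 1), (7, 4), (7, 7), (7, 8), (7, 11), (7, 14), (7, 17), (7, 20), (7, 23), (7, 24), (7, 27), (7, 30)]

Answer: 96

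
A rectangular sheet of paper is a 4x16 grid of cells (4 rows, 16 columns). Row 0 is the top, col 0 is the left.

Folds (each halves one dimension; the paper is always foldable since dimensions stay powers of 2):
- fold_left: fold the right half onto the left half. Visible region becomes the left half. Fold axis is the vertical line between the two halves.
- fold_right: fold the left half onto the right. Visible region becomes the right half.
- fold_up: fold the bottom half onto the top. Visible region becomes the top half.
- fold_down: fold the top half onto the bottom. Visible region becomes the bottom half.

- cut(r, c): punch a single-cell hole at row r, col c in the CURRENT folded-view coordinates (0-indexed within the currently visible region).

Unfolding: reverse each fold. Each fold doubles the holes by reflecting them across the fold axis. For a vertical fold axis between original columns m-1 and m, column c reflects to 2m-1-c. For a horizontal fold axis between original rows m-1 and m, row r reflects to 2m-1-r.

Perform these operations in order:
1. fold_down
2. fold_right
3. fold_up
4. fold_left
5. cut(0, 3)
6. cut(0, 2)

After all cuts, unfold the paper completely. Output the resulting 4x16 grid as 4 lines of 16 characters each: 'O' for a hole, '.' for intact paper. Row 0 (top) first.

Answer: ..OOOO....OOOO..
..OOOO....OOOO..
..OOOO....OOOO..
..OOOO....OOOO..

Derivation:
Op 1 fold_down: fold axis h@2; visible region now rows[2,4) x cols[0,16) = 2x16
Op 2 fold_right: fold axis v@8; visible region now rows[2,4) x cols[8,16) = 2x8
Op 3 fold_up: fold axis h@3; visible region now rows[2,3) x cols[8,16) = 1x8
Op 4 fold_left: fold axis v@12; visible region now rows[2,3) x cols[8,12) = 1x4
Op 5 cut(0, 3): punch at orig (2,11); cuts so far [(2, 11)]; region rows[2,3) x cols[8,12) = 1x4
Op 6 cut(0, 2): punch at orig (2,10); cuts so far [(2, 10), (2, 11)]; region rows[2,3) x cols[8,12) = 1x4
Unfold 1 (reflect across v@12): 4 holes -> [(2, 10), (2, 11), (2, 12), (2, 13)]
Unfold 2 (reflect across h@3): 8 holes -> [(2, 10), (2, 11), (2, 12), (2, 13), (3, 10), (3, 11), (3, 12), (3, 13)]
Unfold 3 (reflect across v@8): 16 holes -> [(2, 2), (2, 3), (2, 4), (2, 5), (2, 10), (2, 11), (2, 12), (2, 13), (3, 2), (3, 3), (3, 4), (3, 5), (3, 10), (3, 11), (3, 12), (3, 13)]
Unfold 4 (reflect across h@2): 32 holes -> [(0, 2), (0, 3), (0, 4), (0, 5), (0, 10), (0, 11), (0, 12), (0, 13), (1, 2), (1, 3), (1, 4), (1, 5), (1, 10), (1, 11), (1, 12), (1, 13), (2, 2), (2, 3), (2, 4), (2, 5), (2, 10), (2, 11), (2, 12), (2, 13), (3, 2), (3, 3), (3, 4), (3, 5), (3, 10), (3, 11), (3, 12), (3, 13)]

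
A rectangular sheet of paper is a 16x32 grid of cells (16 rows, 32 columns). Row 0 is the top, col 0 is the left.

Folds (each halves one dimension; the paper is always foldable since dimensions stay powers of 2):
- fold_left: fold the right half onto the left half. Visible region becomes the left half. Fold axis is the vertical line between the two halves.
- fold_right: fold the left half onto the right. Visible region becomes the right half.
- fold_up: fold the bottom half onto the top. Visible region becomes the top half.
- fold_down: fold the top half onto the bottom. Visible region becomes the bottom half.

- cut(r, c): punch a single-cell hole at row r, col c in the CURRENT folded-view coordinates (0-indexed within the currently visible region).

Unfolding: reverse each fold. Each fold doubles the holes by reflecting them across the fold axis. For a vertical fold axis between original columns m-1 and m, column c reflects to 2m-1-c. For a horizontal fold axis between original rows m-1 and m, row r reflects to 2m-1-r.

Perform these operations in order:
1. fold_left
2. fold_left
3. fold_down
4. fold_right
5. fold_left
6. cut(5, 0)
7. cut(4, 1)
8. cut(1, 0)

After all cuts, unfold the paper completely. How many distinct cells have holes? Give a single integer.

Answer: 96

Derivation:
Op 1 fold_left: fold axis v@16; visible region now rows[0,16) x cols[0,16) = 16x16
Op 2 fold_left: fold axis v@8; visible region now rows[0,16) x cols[0,8) = 16x8
Op 3 fold_down: fold axis h@8; visible region now rows[8,16) x cols[0,8) = 8x8
Op 4 fold_right: fold axis v@4; visible region now rows[8,16) x cols[4,8) = 8x4
Op 5 fold_left: fold axis v@6; visible region now rows[8,16) x cols[4,6) = 8x2
Op 6 cut(5, 0): punch at orig (13,4); cuts so far [(13, 4)]; region rows[8,16) x cols[4,6) = 8x2
Op 7 cut(4, 1): punch at orig (12,5); cuts so far [(12, 5), (13, 4)]; region rows[8,16) x cols[4,6) = 8x2
Op 8 cut(1, 0): punch at orig (9,4); cuts so far [(9, 4), (12, 5), (13, 4)]; region rows[8,16) x cols[4,6) = 8x2
Unfold 1 (reflect across v@6): 6 holes -> [(9, 4), (9, 7), (12, 5), (12, 6), (13, 4), (13, 7)]
Unfold 2 (reflect across v@4): 12 holes -> [(9, 0), (9, 3), (9, 4), (9, 7), (12, 1), (12, 2), (12, 5), (12, 6), (13, 0), (13, 3), (13, 4), (13, 7)]
Unfold 3 (reflect across h@8): 24 holes -> [(2, 0), (2, 3), (2, 4), (2, 7), (3, 1), (3, 2), (3, 5), (3, 6), (6, 0), (6, 3), (6, 4), (6, 7), (9, 0), (9, 3), (9, 4), (9, 7), (12, 1), (12, 2), (12, 5), (12, 6), (13, 0), (13, 3), (13, 4), (13, 7)]
Unfold 4 (reflect across v@8): 48 holes -> [(2, 0), (2, 3), (2, 4), (2, 7), (2, 8), (2, 11), (2, 12), (2, 15), (3, 1), (3, 2), (3, 5), (3, 6), (3, 9), (3, 10), (3, 13), (3, 14), (6, 0), (6, 3), (6, 4), (6, 7), (6, 8), (6, 11), (6, 12), (6, 15), (9, 0), (9, 3), (9, 4), (9, 7), (9, 8), (9, 11), (9, 12), (9, 15), (12, 1), (12, 2), (12, 5), (12, 6), (12, 9), (12, 10), (12, 13), (12, 14), (13, 0), (13, 3), (13, 4), (13, 7), (13, 8), (13, 11), (13, 12), (13, 15)]
Unfold 5 (reflect across v@16): 96 holes -> [(2, 0), (2, 3), (2, 4), (2, 7), (2, 8), (2, 11), (2, 12), (2, 15), (2, 16), (2, 19), (2, 20), (2, 23), (2, 24), (2, 27), (2, 28), (2, 31), (3, 1), (3, 2), (3, 5), (3, 6), (3, 9), (3, 10), (3, 13), (3, 14), (3, 17), (3, 18), (3, 21), (3, 22), (3, 25), (3, 26), (3, 29), (3, 30), (6, 0), (6, 3), (6, 4), (6, 7), (6, 8), (6, 11), (6, 12), (6, 15), (6, 16), (6, 19), (6, 20), (6, 23), (6, 24), (6, 27), (6, 28), (6, 31), (9, 0), (9, 3), (9, 4), (9, 7), (9, 8), (9, 11), (9, 12), (9, 15), (9, 16), (9, 19), (9, 20), (9, 23), (9, 24), (9, 27), (9, 28), (9, 31), (12, 1), (12, 2), (12, 5), (12, 6), (12, 9), (12, 10), (12, 13), (12, 14), (12, 17), (12, 18), (12, 21), (12, 22), (12, 25), (12, 26), (12, 29), (12, 30), (13, 0), (13, 3), (13, 4), (13, 7), (13, 8), (13, 11), (13, 12), (13, 15), (13, 16), (13, 19), (13, 20), (13, 23), (13, 24), (13, 27), (13, 28), (13, 31)]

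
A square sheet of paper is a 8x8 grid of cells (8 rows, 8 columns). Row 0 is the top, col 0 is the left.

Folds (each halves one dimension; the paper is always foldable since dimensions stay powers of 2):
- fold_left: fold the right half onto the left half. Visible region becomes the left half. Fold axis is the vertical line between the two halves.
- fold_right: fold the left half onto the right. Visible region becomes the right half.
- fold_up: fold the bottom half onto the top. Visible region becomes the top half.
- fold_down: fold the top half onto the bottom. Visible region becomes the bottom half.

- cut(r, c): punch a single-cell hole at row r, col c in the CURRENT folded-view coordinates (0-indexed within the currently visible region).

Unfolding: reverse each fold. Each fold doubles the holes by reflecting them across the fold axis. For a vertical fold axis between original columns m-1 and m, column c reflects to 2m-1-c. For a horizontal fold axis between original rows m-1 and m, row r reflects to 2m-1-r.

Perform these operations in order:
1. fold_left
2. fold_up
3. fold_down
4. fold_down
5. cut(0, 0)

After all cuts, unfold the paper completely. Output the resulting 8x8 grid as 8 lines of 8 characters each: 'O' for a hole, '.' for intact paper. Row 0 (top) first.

Op 1 fold_left: fold axis v@4; visible region now rows[0,8) x cols[0,4) = 8x4
Op 2 fold_up: fold axis h@4; visible region now rows[0,4) x cols[0,4) = 4x4
Op 3 fold_down: fold axis h@2; visible region now rows[2,4) x cols[0,4) = 2x4
Op 4 fold_down: fold axis h@3; visible region now rows[3,4) x cols[0,4) = 1x4
Op 5 cut(0, 0): punch at orig (3,0); cuts so far [(3, 0)]; region rows[3,4) x cols[0,4) = 1x4
Unfold 1 (reflect across h@3): 2 holes -> [(2, 0), (3, 0)]
Unfold 2 (reflect across h@2): 4 holes -> [(0, 0), (1, 0), (2, 0), (3, 0)]
Unfold 3 (reflect across h@4): 8 holes -> [(0, 0), (1, 0), (2, 0), (3, 0), (4, 0), (5, 0), (6, 0), (7, 0)]
Unfold 4 (reflect across v@4): 16 holes -> [(0, 0), (0, 7), (1, 0), (1, 7), (2, 0), (2, 7), (3, 0), (3, 7), (4, 0), (4, 7), (5, 0), (5, 7), (6, 0), (6, 7), (7, 0), (7, 7)]

Answer: O......O
O......O
O......O
O......O
O......O
O......O
O......O
O......O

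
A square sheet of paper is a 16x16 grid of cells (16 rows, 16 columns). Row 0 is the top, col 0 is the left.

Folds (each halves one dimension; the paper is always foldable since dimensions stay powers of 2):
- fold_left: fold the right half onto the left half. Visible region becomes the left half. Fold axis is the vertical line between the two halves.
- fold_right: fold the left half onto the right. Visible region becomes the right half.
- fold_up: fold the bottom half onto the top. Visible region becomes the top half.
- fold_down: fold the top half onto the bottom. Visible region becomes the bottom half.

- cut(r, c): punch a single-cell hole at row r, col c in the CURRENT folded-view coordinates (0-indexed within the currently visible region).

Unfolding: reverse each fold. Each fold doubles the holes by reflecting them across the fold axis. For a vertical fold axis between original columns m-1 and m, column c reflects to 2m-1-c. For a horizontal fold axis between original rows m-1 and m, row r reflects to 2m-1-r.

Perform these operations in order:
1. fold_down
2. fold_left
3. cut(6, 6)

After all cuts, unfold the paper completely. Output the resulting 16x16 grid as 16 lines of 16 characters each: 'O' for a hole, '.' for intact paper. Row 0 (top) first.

Op 1 fold_down: fold axis h@8; visible region now rows[8,16) x cols[0,16) = 8x16
Op 2 fold_left: fold axis v@8; visible region now rows[8,16) x cols[0,8) = 8x8
Op 3 cut(6, 6): punch at orig (14,6); cuts so far [(14, 6)]; region rows[8,16) x cols[0,8) = 8x8
Unfold 1 (reflect across v@8): 2 holes -> [(14, 6), (14, 9)]
Unfold 2 (reflect across h@8): 4 holes -> [(1, 6), (1, 9), (14, 6), (14, 9)]

Answer: ................
......O..O......
................
................
................
................
................
................
................
................
................
................
................
................
......O..O......
................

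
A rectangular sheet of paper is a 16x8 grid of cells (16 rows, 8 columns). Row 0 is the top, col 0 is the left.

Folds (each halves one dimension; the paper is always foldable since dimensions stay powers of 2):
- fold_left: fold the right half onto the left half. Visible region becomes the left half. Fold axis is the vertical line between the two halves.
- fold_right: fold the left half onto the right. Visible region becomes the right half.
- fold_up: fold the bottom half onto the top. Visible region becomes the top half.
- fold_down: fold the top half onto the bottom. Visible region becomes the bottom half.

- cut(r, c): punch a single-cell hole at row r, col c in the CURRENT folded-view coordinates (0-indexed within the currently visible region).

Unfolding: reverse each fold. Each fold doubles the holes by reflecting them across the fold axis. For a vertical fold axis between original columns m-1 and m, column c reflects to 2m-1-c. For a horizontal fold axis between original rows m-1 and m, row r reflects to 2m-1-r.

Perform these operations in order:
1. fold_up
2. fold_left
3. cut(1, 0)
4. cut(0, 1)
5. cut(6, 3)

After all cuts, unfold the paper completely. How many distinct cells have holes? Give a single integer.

Op 1 fold_up: fold axis h@8; visible region now rows[0,8) x cols[0,8) = 8x8
Op 2 fold_left: fold axis v@4; visible region now rows[0,8) x cols[0,4) = 8x4
Op 3 cut(1, 0): punch at orig (1,0); cuts so far [(1, 0)]; region rows[0,8) x cols[0,4) = 8x4
Op 4 cut(0, 1): punch at orig (0,1); cuts so far [(0, 1), (1, 0)]; region rows[0,8) x cols[0,4) = 8x4
Op 5 cut(6, 3): punch at orig (6,3); cuts so far [(0, 1), (1, 0), (6, 3)]; region rows[0,8) x cols[0,4) = 8x4
Unfold 1 (reflect across v@4): 6 holes -> [(0, 1), (0, 6), (1, 0), (1, 7), (6, 3), (6, 4)]
Unfold 2 (reflect across h@8): 12 holes -> [(0, 1), (0, 6), (1, 0), (1, 7), (6, 3), (6, 4), (9, 3), (9, 4), (14, 0), (14, 7), (15, 1), (15, 6)]

Answer: 12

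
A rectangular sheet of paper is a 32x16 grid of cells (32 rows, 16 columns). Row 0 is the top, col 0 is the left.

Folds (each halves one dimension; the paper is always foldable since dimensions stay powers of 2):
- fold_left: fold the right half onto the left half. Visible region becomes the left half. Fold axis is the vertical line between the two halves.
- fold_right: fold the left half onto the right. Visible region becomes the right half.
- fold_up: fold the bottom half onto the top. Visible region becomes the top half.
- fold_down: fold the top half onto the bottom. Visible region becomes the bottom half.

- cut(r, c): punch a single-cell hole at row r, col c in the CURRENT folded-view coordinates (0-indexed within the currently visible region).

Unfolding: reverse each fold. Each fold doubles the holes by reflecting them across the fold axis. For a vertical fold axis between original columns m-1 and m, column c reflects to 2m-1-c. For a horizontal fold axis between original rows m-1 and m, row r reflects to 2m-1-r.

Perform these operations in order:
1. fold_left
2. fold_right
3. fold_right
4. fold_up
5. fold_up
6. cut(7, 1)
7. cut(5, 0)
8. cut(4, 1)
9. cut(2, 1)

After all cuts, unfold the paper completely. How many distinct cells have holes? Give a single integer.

Op 1 fold_left: fold axis v@8; visible region now rows[0,32) x cols[0,8) = 32x8
Op 2 fold_right: fold axis v@4; visible region now rows[0,32) x cols[4,8) = 32x4
Op 3 fold_right: fold axis v@6; visible region now rows[0,32) x cols[6,8) = 32x2
Op 4 fold_up: fold axis h@16; visible region now rows[0,16) x cols[6,8) = 16x2
Op 5 fold_up: fold axis h@8; visible region now rows[0,8) x cols[6,8) = 8x2
Op 6 cut(7, 1): punch at orig (7,7); cuts so far [(7, 7)]; region rows[0,8) x cols[6,8) = 8x2
Op 7 cut(5, 0): punch at orig (5,6); cuts so far [(5, 6), (7, 7)]; region rows[0,8) x cols[6,8) = 8x2
Op 8 cut(4, 1): punch at orig (4,7); cuts so far [(4, 7), (5, 6), (7, 7)]; region rows[0,8) x cols[6,8) = 8x2
Op 9 cut(2, 1): punch at orig (2,7); cuts so far [(2, 7), (4, 7), (5, 6), (7, 7)]; region rows[0,8) x cols[6,8) = 8x2
Unfold 1 (reflect across h@8): 8 holes -> [(2, 7), (4, 7), (5, 6), (7, 7), (8, 7), (10, 6), (11, 7), (13, 7)]
Unfold 2 (reflect across h@16): 16 holes -> [(2, 7), (4, 7), (5, 6), (7, 7), (8, 7), (10, 6), (11, 7), (13, 7), (18, 7), (20, 7), (21, 6), (23, 7), (24, 7), (26, 6), (27, 7), (29, 7)]
Unfold 3 (reflect across v@6): 32 holes -> [(2, 4), (2, 7), (4, 4), (4, 7), (5, 5), (5, 6), (7, 4), (7, 7), (8, 4), (8, 7), (10, 5), (10, 6), (11, 4), (11, 7), (13, 4), (13, 7), (18, 4), (18, 7), (20, 4), (20, 7), (21, 5), (21, 6), (23, 4), (23, 7), (24, 4), (24, 7), (26, 5), (26, 6), (27, 4), (27, 7), (29, 4), (29, 7)]
Unfold 4 (reflect across v@4): 64 holes -> [(2, 0), (2, 3), (2, 4), (2, 7), (4, 0), (4, 3), (4, 4), (4, 7), (5, 1), (5, 2), (5, 5), (5, 6), (7, 0), (7, 3), (7, 4), (7, 7), (8, 0), (8, 3), (8, 4), (8, 7), (10, 1), (10, 2), (10, 5), (10, 6), (11, 0), (11, 3), (11, 4), (11, 7), (13, 0), (13, 3), (13, 4), (13, 7), (18, 0), (18, 3), (18, 4), (18, 7), (20, 0), (20, 3), (20, 4), (20, 7), (21, 1), (21, 2), (21, 5), (21, 6), (23, 0), (23, 3), (23, 4), (23, 7), (24, 0), (24, 3), (24, 4), (24, 7), (26, 1), (26, 2), (26, 5), (26, 6), (27, 0), (27, 3), (27, 4), (27, 7), (29, 0), (29, 3), (29, 4), (29, 7)]
Unfold 5 (reflect across v@8): 128 holes -> [(2, 0), (2, 3), (2, 4), (2, 7), (2, 8), (2, 11), (2, 12), (2, 15), (4, 0), (4, 3), (4, 4), (4, 7), (4, 8), (4, 11), (4, 12), (4, 15), (5, 1), (5, 2), (5, 5), (5, 6), (5, 9), (5, 10), (5, 13), (5, 14), (7, 0), (7, 3), (7, 4), (7, 7), (7, 8), (7, 11), (7, 12), (7, 15), (8, 0), (8, 3), (8, 4), (8, 7), (8, 8), (8, 11), (8, 12), (8, 15), (10, 1), (10, 2), (10, 5), (10, 6), (10, 9), (10, 10), (10, 13), (10, 14), (11, 0), (11, 3), (11, 4), (11, 7), (11, 8), (11, 11), (11, 12), (11, 15), (13, 0), (13, 3), (13, 4), (13, 7), (13, 8), (13, 11), (13, 12), (13, 15), (18, 0), (18, 3), (18, 4), (18, 7), (18, 8), (18, 11), (18, 12), (18, 15), (20, 0), (20, 3), (20, 4), (20, 7), (20, 8), (20, 11), (20, 12), (20, 15), (21, 1), (21, 2), (21, 5), (21, 6), (21, 9), (21, 10), (21, 13), (21, 14), (23, 0), (23, 3), (23, 4), (23, 7), (23, 8), (23, 11), (23, 12), (23, 15), (24, 0), (24, 3), (24, 4), (24, 7), (24, 8), (24, 11), (24, 12), (24, 15), (26, 1), (26, 2), (26, 5), (26, 6), (26, 9), (26, 10), (26, 13), (26, 14), (27, 0), (27, 3), (27, 4), (27, 7), (27, 8), (27, 11), (27, 12), (27, 15), (29, 0), (29, 3), (29, 4), (29, 7), (29, 8), (29, 11), (29, 12), (29, 15)]

Answer: 128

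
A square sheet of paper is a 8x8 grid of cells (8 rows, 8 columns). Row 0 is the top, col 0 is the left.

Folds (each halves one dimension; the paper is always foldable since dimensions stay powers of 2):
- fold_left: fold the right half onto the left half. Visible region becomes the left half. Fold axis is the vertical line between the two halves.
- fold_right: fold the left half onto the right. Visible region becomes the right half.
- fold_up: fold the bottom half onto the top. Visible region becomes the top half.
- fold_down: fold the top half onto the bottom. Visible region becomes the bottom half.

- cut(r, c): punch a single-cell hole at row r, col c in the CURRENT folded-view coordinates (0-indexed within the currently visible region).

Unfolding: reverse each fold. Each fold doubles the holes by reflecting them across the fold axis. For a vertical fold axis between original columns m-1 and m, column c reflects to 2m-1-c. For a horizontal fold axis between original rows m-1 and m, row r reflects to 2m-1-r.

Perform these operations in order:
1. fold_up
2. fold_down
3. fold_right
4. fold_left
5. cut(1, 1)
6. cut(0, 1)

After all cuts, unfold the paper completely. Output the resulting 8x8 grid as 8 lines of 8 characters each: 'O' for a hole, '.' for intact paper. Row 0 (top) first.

Op 1 fold_up: fold axis h@4; visible region now rows[0,4) x cols[0,8) = 4x8
Op 2 fold_down: fold axis h@2; visible region now rows[2,4) x cols[0,8) = 2x8
Op 3 fold_right: fold axis v@4; visible region now rows[2,4) x cols[4,8) = 2x4
Op 4 fold_left: fold axis v@6; visible region now rows[2,4) x cols[4,6) = 2x2
Op 5 cut(1, 1): punch at orig (3,5); cuts so far [(3, 5)]; region rows[2,4) x cols[4,6) = 2x2
Op 6 cut(0, 1): punch at orig (2,5); cuts so far [(2, 5), (3, 5)]; region rows[2,4) x cols[4,6) = 2x2
Unfold 1 (reflect across v@6): 4 holes -> [(2, 5), (2, 6), (3, 5), (3, 6)]
Unfold 2 (reflect across v@4): 8 holes -> [(2, 1), (2, 2), (2, 5), (2, 6), (3, 1), (3, 2), (3, 5), (3, 6)]
Unfold 3 (reflect across h@2): 16 holes -> [(0, 1), (0, 2), (0, 5), (0, 6), (1, 1), (1, 2), (1, 5), (1, 6), (2, 1), (2, 2), (2, 5), (2, 6), (3, 1), (3, 2), (3, 5), (3, 6)]
Unfold 4 (reflect across h@4): 32 holes -> [(0, 1), (0, 2), (0, 5), (0, 6), (1, 1), (1, 2), (1, 5), (1, 6), (2, 1), (2, 2), (2, 5), (2, 6), (3, 1), (3, 2), (3, 5), (3, 6), (4, 1), (4, 2), (4, 5), (4, 6), (5, 1), (5, 2), (5, 5), (5, 6), (6, 1), (6, 2), (6, 5), (6, 6), (7, 1), (7, 2), (7, 5), (7, 6)]

Answer: .OO..OO.
.OO..OO.
.OO..OO.
.OO..OO.
.OO..OO.
.OO..OO.
.OO..OO.
.OO..OO.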